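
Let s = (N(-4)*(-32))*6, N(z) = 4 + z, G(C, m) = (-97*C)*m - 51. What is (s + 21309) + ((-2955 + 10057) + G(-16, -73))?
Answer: -84936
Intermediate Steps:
G(C, m) = -51 - 97*C*m (G(C, m) = -97*C*m - 51 = -51 - 97*C*m)
s = 0 (s = ((4 - 4)*(-32))*6 = (0*(-32))*6 = 0*6 = 0)
(s + 21309) + ((-2955 + 10057) + G(-16, -73)) = (0 + 21309) + ((-2955 + 10057) + (-51 - 97*(-16)*(-73))) = 21309 + (7102 + (-51 - 113296)) = 21309 + (7102 - 113347) = 21309 - 106245 = -84936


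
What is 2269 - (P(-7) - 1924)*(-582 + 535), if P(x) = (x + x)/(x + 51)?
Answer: -1939827/22 ≈ -88174.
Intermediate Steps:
P(x) = 2*x/(51 + x) (P(x) = (2*x)/(51 + x) = 2*x/(51 + x))
2269 - (P(-7) - 1924)*(-582 + 535) = 2269 - (2*(-7)/(51 - 7) - 1924)*(-582 + 535) = 2269 - (2*(-7)/44 - 1924)*(-47) = 2269 - (2*(-7)*(1/44) - 1924)*(-47) = 2269 - (-7/22 - 1924)*(-47) = 2269 - (-42335)*(-47)/22 = 2269 - 1*1989745/22 = 2269 - 1989745/22 = -1939827/22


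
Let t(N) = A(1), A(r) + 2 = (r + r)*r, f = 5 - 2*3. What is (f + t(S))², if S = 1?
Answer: 1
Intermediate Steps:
f = -1 (f = 5 - 6 = -1)
A(r) = -2 + 2*r² (A(r) = -2 + (r + r)*r = -2 + (2*r)*r = -2 + 2*r²)
t(N) = 0 (t(N) = -2 + 2*1² = -2 + 2*1 = -2 + 2 = 0)
(f + t(S))² = (-1 + 0)² = (-1)² = 1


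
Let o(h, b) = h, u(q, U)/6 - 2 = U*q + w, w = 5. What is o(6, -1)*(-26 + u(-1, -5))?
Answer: 276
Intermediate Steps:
u(q, U) = 42 + 6*U*q (u(q, U) = 12 + 6*(U*q + 5) = 12 + 6*(5 + U*q) = 12 + (30 + 6*U*q) = 42 + 6*U*q)
o(6, -1)*(-26 + u(-1, -5)) = 6*(-26 + (42 + 6*(-5)*(-1))) = 6*(-26 + (42 + 30)) = 6*(-26 + 72) = 6*46 = 276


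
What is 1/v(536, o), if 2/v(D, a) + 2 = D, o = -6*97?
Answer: 267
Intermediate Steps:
o = -582
v(D, a) = 2/(-2 + D)
1/v(536, o) = 1/(2/(-2 + 536)) = 1/(2/534) = 1/(2*(1/534)) = 1/(1/267) = 267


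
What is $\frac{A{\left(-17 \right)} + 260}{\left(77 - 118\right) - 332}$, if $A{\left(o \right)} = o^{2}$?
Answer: $- \frac{549}{373} \approx -1.4718$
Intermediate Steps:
$\frac{A{\left(-17 \right)} + 260}{\left(77 - 118\right) - 332} = \frac{\left(-17\right)^{2} + 260}{\left(77 - 118\right) - 332} = \frac{289 + 260}{-41 - 332} = \frac{549}{-373} = 549 \left(- \frac{1}{373}\right) = - \frac{549}{373}$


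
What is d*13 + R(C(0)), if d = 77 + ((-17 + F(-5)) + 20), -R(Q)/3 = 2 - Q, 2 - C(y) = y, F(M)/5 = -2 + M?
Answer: 585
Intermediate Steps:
F(M) = -10 + 5*M (F(M) = 5*(-2 + M) = -10 + 5*M)
C(y) = 2 - y
R(Q) = -6 + 3*Q (R(Q) = -3*(2 - Q) = -6 + 3*Q)
d = 45 (d = 77 + ((-17 + (-10 + 5*(-5))) + 20) = 77 + ((-17 + (-10 - 25)) + 20) = 77 + ((-17 - 35) + 20) = 77 + (-52 + 20) = 77 - 32 = 45)
d*13 + R(C(0)) = 45*13 + (-6 + 3*(2 - 1*0)) = 585 + (-6 + 3*(2 + 0)) = 585 + (-6 + 3*2) = 585 + (-6 + 6) = 585 + 0 = 585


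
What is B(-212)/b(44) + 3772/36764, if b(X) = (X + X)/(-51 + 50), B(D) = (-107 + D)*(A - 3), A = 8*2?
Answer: 3472551/73528 ≈ 47.228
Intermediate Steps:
A = 16
B(D) = -1391 + 13*D (B(D) = (-107 + D)*(16 - 3) = (-107 + D)*13 = -1391 + 13*D)
b(X) = -2*X (b(X) = (2*X)/(-1) = (2*X)*(-1) = -2*X)
B(-212)/b(44) + 3772/36764 = (-1391 + 13*(-212))/((-2*44)) + 3772/36764 = (-1391 - 2756)/(-88) + 3772*(1/36764) = -4147*(-1/88) + 943/9191 = 377/8 + 943/9191 = 3472551/73528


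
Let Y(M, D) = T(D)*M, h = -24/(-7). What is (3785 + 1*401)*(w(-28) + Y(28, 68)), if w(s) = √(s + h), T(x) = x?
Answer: 7970144 + 1196*I*√301 ≈ 7.9701e+6 + 20750.0*I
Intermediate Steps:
h = 24/7 (h = -24*(-⅐) = 24/7 ≈ 3.4286)
w(s) = √(24/7 + s) (w(s) = √(s + 24/7) = √(24/7 + s))
Y(M, D) = D*M
(3785 + 1*401)*(w(-28) + Y(28, 68)) = (3785 + 1*401)*(√(168 + 49*(-28))/7 + 68*28) = (3785 + 401)*(√(168 - 1372)/7 + 1904) = 4186*(√(-1204)/7 + 1904) = 4186*((2*I*√301)/7 + 1904) = 4186*(2*I*√301/7 + 1904) = 4186*(1904 + 2*I*√301/7) = 7970144 + 1196*I*√301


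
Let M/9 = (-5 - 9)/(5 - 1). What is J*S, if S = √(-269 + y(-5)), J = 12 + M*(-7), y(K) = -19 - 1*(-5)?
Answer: 465*I*√283/2 ≈ 3911.3*I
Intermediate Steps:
y(K) = -14 (y(K) = -19 + 5 = -14)
M = -63/2 (M = 9*((-5 - 9)/(5 - 1)) = 9*(-14/4) = 9*(-14*¼) = 9*(-7/2) = -63/2 ≈ -31.500)
J = 465/2 (J = 12 - 63/2*(-7) = 12 + 441/2 = 465/2 ≈ 232.50)
S = I*√283 (S = √(-269 - 14) = √(-283) = I*√283 ≈ 16.823*I)
J*S = 465*(I*√283)/2 = 465*I*√283/2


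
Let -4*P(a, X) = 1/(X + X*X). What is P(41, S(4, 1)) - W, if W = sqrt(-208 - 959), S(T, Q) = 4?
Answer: -1/80 - I*sqrt(1167) ≈ -0.0125 - 34.161*I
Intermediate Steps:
W = I*sqrt(1167) (W = sqrt(-1167) = I*sqrt(1167) ≈ 34.161*I)
P(a, X) = -1/(4*(X + X**2)) (P(a, X) = -1/(4*(X + X*X)) = -1/(4*(X + X**2)))
P(41, S(4, 1)) - W = -1/4/(4*(1 + 4)) - I*sqrt(1167) = -1/4*1/4/5 - I*sqrt(1167) = -1/4*1/4*1/5 - I*sqrt(1167) = -1/80 - I*sqrt(1167)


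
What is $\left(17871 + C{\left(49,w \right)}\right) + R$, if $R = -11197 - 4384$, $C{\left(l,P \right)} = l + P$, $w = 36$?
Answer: $2375$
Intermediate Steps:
$C{\left(l,P \right)} = P + l$
$R = -15581$ ($R = -11197 - 4384 = -15581$)
$\left(17871 + C{\left(49,w \right)}\right) + R = \left(17871 + \left(36 + 49\right)\right) - 15581 = \left(17871 + 85\right) - 15581 = 17956 - 15581 = 2375$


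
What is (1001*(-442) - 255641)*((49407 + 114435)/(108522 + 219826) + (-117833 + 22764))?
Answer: 131271363286085/1978 ≈ 6.6366e+10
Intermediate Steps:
(1001*(-442) - 255641)*((49407 + 114435)/(108522 + 219826) + (-117833 + 22764)) = (-442442 - 255641)*(163842/328348 - 95069) = -698083*(163842*(1/328348) - 95069) = -698083*(987/1978 - 95069) = -698083*(-188045495/1978) = 131271363286085/1978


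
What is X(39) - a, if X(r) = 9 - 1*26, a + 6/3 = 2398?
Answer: -2413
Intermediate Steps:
a = 2396 (a = -2 + 2398 = 2396)
X(r) = -17 (X(r) = 9 - 26 = -17)
X(39) - a = -17 - 1*2396 = -17 - 2396 = -2413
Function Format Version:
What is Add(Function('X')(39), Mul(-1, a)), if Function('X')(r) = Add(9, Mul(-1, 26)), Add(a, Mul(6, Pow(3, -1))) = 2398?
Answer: -2413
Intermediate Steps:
a = 2396 (a = Add(-2, 2398) = 2396)
Function('X')(r) = -17 (Function('X')(r) = Add(9, -26) = -17)
Add(Function('X')(39), Mul(-1, a)) = Add(-17, Mul(-1, 2396)) = Add(-17, -2396) = -2413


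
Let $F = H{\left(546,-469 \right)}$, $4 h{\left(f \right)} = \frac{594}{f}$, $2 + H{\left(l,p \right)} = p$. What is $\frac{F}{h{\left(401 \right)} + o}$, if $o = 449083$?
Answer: $- \frac{377742}{360164863} \approx -0.0010488$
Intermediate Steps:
$H{\left(l,p \right)} = -2 + p$
$h{\left(f \right)} = \frac{297}{2 f}$ ($h{\left(f \right)} = \frac{594 \frac{1}{f}}{4} = \frac{297}{2 f}$)
$F = -471$ ($F = -2 - 469 = -471$)
$\frac{F}{h{\left(401 \right)} + o} = - \frac{471}{\frac{297}{2 \cdot 401} + 449083} = - \frac{471}{\frac{297}{2} \cdot \frac{1}{401} + 449083} = - \frac{471}{\frac{297}{802} + 449083} = - \frac{471}{\frac{360164863}{802}} = \left(-471\right) \frac{802}{360164863} = - \frac{377742}{360164863}$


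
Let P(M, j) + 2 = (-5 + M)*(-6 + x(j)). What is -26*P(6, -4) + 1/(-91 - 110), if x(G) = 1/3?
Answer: 13355/67 ≈ 199.33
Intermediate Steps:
x(G) = ⅓
P(M, j) = 79/3 - 17*M/3 (P(M, j) = -2 + (-5 + M)*(-6 + ⅓) = -2 + (-5 + M)*(-17/3) = -2 + (85/3 - 17*M/3) = 79/3 - 17*M/3)
-26*P(6, -4) + 1/(-91 - 110) = -26*(79/3 - 17/3*6) + 1/(-91 - 110) = -26*(79/3 - 34) + 1/(-201) = -26*(-23/3) - 1/201 = 598/3 - 1/201 = 13355/67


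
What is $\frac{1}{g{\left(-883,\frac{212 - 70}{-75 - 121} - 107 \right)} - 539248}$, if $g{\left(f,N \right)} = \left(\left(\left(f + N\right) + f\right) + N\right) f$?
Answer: $\frac{49}{59308201} \approx 8.2619 \cdot 10^{-7}$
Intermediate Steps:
$g{\left(f,N \right)} = f \left(2 N + 2 f\right)$ ($g{\left(f,N \right)} = \left(\left(\left(N + f\right) + f\right) + N\right) f = \left(\left(N + 2 f\right) + N\right) f = \left(2 N + 2 f\right) f = f \left(2 N + 2 f\right)$)
$\frac{1}{g{\left(-883,\frac{212 - 70}{-75 - 121} - 107 \right)} - 539248} = \frac{1}{2 \left(-883\right) \left(\left(\frac{212 - 70}{-75 - 121} - 107\right) - 883\right) - 539248} = \frac{1}{2 \left(-883\right) \left(\left(\frac{142}{-196} - 107\right) - 883\right) - 539248} = \frac{1}{2 \left(-883\right) \left(\left(142 \left(- \frac{1}{196}\right) - 107\right) - 883\right) - 539248} = \frac{1}{2 \left(-883\right) \left(\left(- \frac{71}{98} - 107\right) - 883\right) - 539248} = \frac{1}{2 \left(-883\right) \left(- \frac{10557}{98} - 883\right) - 539248} = \frac{1}{2 \left(-883\right) \left(- \frac{97091}{98}\right) - 539248} = \frac{1}{\frac{85731353}{49} - 539248} = \frac{1}{\frac{59308201}{49}} = \frac{49}{59308201}$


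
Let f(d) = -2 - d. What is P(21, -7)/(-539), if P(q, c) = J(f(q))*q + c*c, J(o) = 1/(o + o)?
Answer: -29/322 ≈ -0.090062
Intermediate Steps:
J(o) = 1/(2*o)
P(q, c) = c² + q/(2*(-2 - q)) (P(q, c) = (1/(2*(-2 - q)))*q + c*c = q/(2*(-2 - q)) + c² = c² + q/(2*(-2 - q)))
P(21, -7)/(-539) = ((-1*21 + 2*(-7)²*(2 + 21))/(2*(2 + 21)))/(-539) = ((½)*(-21 + 2*49*23)/23)*(-1/539) = ((½)*(1/23)*(-21 + 2254))*(-1/539) = ((½)*(1/23)*2233)*(-1/539) = (2233/46)*(-1/539) = -29/322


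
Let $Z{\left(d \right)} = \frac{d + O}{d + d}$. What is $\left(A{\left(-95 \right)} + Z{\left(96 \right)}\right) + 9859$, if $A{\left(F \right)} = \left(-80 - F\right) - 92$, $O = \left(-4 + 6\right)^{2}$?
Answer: $\frac{469561}{48} \approx 9782.5$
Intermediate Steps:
$O = 4$ ($O = 2^{2} = 4$)
$A{\left(F \right)} = -172 - F$
$Z{\left(d \right)} = \frac{4 + d}{2 d}$ ($Z{\left(d \right)} = \frac{d + 4}{d + d} = \frac{4 + d}{2 d}$)
$\left(A{\left(-95 \right)} + Z{\left(96 \right)}\right) + 9859 = \left(\left(-172 - -95\right) + \frac{4 + 96}{2 \cdot 96}\right) + 9859 = \left(\left(-172 + 95\right) + \frac{1}{2} \cdot \frac{1}{96} \cdot 100\right) + 9859 = \left(-77 + \frac{25}{48}\right) + 9859 = - \frac{3671}{48} + 9859 = \frac{469561}{48}$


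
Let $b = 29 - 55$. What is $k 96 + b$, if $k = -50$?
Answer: $-4826$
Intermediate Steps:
$b = -26$ ($b = 29 - 55 = -26$)
$k 96 + b = \left(-50\right) 96 - 26 = -4800 - 26 = -4826$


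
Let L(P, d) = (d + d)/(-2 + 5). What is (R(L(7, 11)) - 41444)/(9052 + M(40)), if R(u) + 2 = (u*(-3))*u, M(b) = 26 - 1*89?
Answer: -124822/26967 ≈ -4.6287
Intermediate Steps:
M(b) = -63 (M(b) = 26 - 89 = -63)
L(P, d) = 2*d/3 (L(P, d) = (2*d)/3 = (2*d)*(⅓) = 2*d/3)
R(u) = -2 - 3*u² (R(u) = -2 + (u*(-3))*u = -2 + (-3*u)*u = -2 - 3*u²)
(R(L(7, 11)) - 41444)/(9052 + M(40)) = ((-2 - 3*((⅔)*11)²) - 41444)/(9052 - 63) = ((-2 - 3*(22/3)²) - 41444)/8989 = ((-2 - 3*484/9) - 41444)*(1/8989) = ((-2 - 484/3) - 41444)*(1/8989) = (-490/3 - 41444)*(1/8989) = -124822/3*1/8989 = -124822/26967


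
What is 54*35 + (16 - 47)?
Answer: 1859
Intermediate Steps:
54*35 + (16 - 47) = 1890 - 31 = 1859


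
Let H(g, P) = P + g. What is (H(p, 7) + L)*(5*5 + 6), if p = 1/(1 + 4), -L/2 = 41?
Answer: -11594/5 ≈ -2318.8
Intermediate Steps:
L = -82 (L = -2*41 = -82)
p = 1/5 ≈ 0.20000
(H(p, 7) + L)*(5*5 + 6) = ((7 + 1/5) - 82)*(5*5 + 6) = (36/5 - 82)*(25 + 6) = -374/5*31 = -11594/5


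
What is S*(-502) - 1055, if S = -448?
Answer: 223841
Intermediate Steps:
S*(-502) - 1055 = -448*(-502) - 1055 = 224896 - 1055 = 223841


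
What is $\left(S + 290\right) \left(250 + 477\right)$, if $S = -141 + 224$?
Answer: $271171$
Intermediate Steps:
$S = 83$
$\left(S + 290\right) \left(250 + 477\right) = \left(83 + 290\right) \left(250 + 477\right) = 373 \cdot 727 = 271171$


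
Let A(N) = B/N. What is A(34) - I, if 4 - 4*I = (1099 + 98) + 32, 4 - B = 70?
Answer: 20693/68 ≈ 304.31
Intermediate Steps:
B = -66 (B = 4 - 1*70 = 4 - 70 = -66)
A(N) = -66/N
I = -1225/4 (I = 1 - ((1099 + 98) + 32)/4 = 1 - (1197 + 32)/4 = 1 - 1/4*1229 = 1 - 1229/4 = -1225/4 ≈ -306.25)
A(34) - I = -66/34 - 1*(-1225/4) = -66*1/34 + 1225/4 = -33/17 + 1225/4 = 20693/68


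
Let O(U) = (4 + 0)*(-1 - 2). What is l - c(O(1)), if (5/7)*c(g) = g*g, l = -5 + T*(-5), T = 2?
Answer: -1083/5 ≈ -216.60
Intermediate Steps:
l = -15 (l = -5 + 2*(-5) = -5 - 10 = -15)
O(U) = -12 (O(U) = 4*(-3) = -12)
c(g) = 7*g²/5 (c(g) = 7*(g*g)/5 = 7*g²/5)
l - c(O(1)) = -15 - 7*(-12)²/5 = -15 - 7*144/5 = -15 - 1*1008/5 = -15 - 1008/5 = -1083/5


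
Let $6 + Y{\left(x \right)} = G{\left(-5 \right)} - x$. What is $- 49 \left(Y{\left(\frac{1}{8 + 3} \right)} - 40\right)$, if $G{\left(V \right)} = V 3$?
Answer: $\frac{32928}{11} \approx 2993.5$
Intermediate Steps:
$G{\left(V \right)} = 3 V$
$Y{\left(x \right)} = -21 - x$ ($Y{\left(x \right)} = -6 - \left(15 + x\right) = -21 - x$)
$- 49 \left(Y{\left(\frac{1}{8 + 3} \right)} - 40\right) = - 49 \left(\left(-21 - \frac{1}{8 + 3}\right) - 40\right) = - 49 \left(\left(-21 - \frac{1}{11}\right) - 40\right) = - 49 \left(- \frac{232}{11} - 40\right) = \left(-49\right) \left(- \frac{672}{11}\right) = \frac{32928}{11}$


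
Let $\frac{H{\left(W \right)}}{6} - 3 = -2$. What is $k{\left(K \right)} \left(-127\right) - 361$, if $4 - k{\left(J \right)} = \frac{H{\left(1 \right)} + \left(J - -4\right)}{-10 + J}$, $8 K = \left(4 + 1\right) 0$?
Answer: $-996$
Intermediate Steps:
$H{\left(W \right)} = 6$ ($H{\left(W \right)} = 18 + 6 \left(-2\right) = 18 - 12 = 6$)
$K = 0$ ($K = \frac{\left(4 + 1\right) 0}{8} = \frac{5 \cdot 0}{8} = \frac{1}{8} \cdot 0 = 0$)
$k{\left(J \right)} = 4 - \frac{10 + J}{-10 + J}$ ($k{\left(J \right)} = 4 - \frac{6 + \left(J - -4\right)}{-10 + J} = 4 - \frac{6 + \left(J + 4\right)}{-10 + J} = 4 - \frac{6 + \left(4 + J\right)}{-10 + J} = 4 - \frac{10 + J}{-10 + J}$)
$k{\left(K \right)} \left(-127\right) - 361 = \frac{-50 + 3 \cdot 0}{-10 + 0} \left(-127\right) - 361 = \frac{-50 + 0}{-10} \left(-127\right) - 361 = \left(- \frac{1}{10}\right) \left(-50\right) \left(-127\right) - 361 = 5 \left(-127\right) - 361 = -635 - 361 = -996$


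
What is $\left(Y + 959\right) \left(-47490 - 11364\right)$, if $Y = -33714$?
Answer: $1927762770$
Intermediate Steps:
$\left(Y + 959\right) \left(-47490 - 11364\right) = \left(-33714 + 959\right) \left(-47490 - 11364\right) = \left(-32755\right) \left(-58854\right) = 1927762770$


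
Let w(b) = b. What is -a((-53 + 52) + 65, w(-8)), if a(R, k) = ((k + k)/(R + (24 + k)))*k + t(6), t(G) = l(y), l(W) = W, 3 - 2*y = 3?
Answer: -8/5 ≈ -1.6000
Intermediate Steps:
y = 0 (y = 3/2 - ½*3 = 3/2 - 3/2 = 0)
t(G) = 0
a(R, k) = 2*k²/(24 + R + k) (a(R, k) = ((k + k)/(R + (24 + k)))*k + 0 = ((2*k)/(24 + R + k))*k + 0 = (2*k/(24 + R + k))*k + 0 = 2*k²/(24 + R + k) + 0 = 2*k²/(24 + R + k))
-a((-53 + 52) + 65, w(-8)) = -2*(-8)²/(24 + ((-53 + 52) + 65) - 8) = -2*64/(24 + (-1 + 65) - 8) = -2*64/(24 + 64 - 8) = -2*64/80 = -1*8/5 = -8/5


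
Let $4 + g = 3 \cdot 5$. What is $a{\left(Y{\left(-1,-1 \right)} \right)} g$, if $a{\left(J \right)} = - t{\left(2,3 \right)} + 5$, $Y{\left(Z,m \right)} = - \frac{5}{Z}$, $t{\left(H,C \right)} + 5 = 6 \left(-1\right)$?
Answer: $176$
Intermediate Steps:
$t{\left(H,C \right)} = -11$ ($t{\left(H,C \right)} = -5 + 6 \left(-1\right) = -5 - 6 = -11$)
$g = 11$ ($g = -4 + 3 \cdot 5 = -4 + 15 = 11$)
$a{\left(J \right)} = 16$ ($a{\left(J \right)} = \left(-1\right) \left(-11\right) + 5 = 11 + 5 = 16$)
$a{\left(Y{\left(-1,-1 \right)} \right)} g = 16 \cdot 11 = 176$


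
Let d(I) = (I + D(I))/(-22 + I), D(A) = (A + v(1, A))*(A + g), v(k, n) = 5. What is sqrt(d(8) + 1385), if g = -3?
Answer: sqrt(270438)/14 ≈ 37.145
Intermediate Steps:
D(A) = (-3 + A)*(5 + A) (D(A) = (A + 5)*(A - 3) = (5 + A)*(-3 + A) = (-3 + A)*(5 + A))
d(I) = (-15 + I**2 + 3*I)/(-22 + I) (d(I) = (I + (-15 + I**2 + 2*I))/(-22 + I) = (-15 + I**2 + 3*I)/(-22 + I))
sqrt(d(8) + 1385) = sqrt((-15 + 8**2 + 3*8)/(-22 + 8) + 1385) = sqrt((-15 + 64 + 24)/(-14) + 1385) = sqrt(-1/14*73 + 1385) = sqrt(-73/14 + 1385) = sqrt(19317/14) = sqrt(270438)/14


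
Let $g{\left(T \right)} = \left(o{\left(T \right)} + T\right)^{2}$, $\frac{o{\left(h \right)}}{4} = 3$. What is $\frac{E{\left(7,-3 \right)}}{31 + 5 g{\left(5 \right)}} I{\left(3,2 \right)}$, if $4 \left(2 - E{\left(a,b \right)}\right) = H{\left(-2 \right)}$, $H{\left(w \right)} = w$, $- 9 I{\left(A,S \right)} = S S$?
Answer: $- \frac{5}{6642} \approx -0.00075279$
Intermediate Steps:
$I{\left(A,S \right)} = - \frac{S^{2}}{9}$ ($I{\left(A,S \right)} = - \frac{S S}{9} = - \frac{S^{2}}{9}$)
$o{\left(h \right)} = 12$ ($o{\left(h \right)} = 4 \cdot 3 = 12$)
$E{\left(a,b \right)} = \frac{5}{2}$ ($E{\left(a,b \right)} = 2 - - \frac{1}{2} = 2 + \frac{1}{2} = \frac{5}{2}$)
$g{\left(T \right)} = \left(12 + T\right)^{2}$
$\frac{E{\left(7,-3 \right)}}{31 + 5 g{\left(5 \right)}} I{\left(3,2 \right)} = \frac{5}{2 \left(31 + 5 \left(12 + 5\right)^{2}\right)} \left(- \frac{2^{2}}{9}\right) = \frac{5}{2 \left(31 + 5 \cdot 17^{2}\right)} \left(\left(- \frac{1}{9}\right) 4\right) = \frac{5}{2 \left(31 + 5 \cdot 289\right)} \left(- \frac{4}{9}\right) = \frac{5}{2 \left(31 + 1445\right)} \left(- \frac{4}{9}\right) = \frac{5}{2 \cdot 1476} \left(- \frac{4}{9}\right) = \frac{5}{2} \cdot \frac{1}{1476} \left(- \frac{4}{9}\right) = \frac{5}{2952} \left(- \frac{4}{9}\right) = - \frac{5}{6642}$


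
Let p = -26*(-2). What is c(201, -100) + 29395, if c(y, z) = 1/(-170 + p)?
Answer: 3468609/118 ≈ 29395.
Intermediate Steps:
p = 52
c(y, z) = -1/118 (c(y, z) = 1/(-170 + 52) = 1/(-118) = -1/118)
c(201, -100) + 29395 = -1/118 + 29395 = 3468609/118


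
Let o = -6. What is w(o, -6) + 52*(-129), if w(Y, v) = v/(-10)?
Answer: -33537/5 ≈ -6707.4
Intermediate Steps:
w(Y, v) = -v/10 (w(Y, v) = v*(-1/10) = -v/10)
w(o, -6) + 52*(-129) = -1/10*(-6) + 52*(-129) = 3/5 - 6708 = -33537/5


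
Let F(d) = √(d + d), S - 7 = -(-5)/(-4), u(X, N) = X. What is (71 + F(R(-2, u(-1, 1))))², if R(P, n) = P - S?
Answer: (142 + I*√62)²/4 ≈ 5025.5 + 559.05*I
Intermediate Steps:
S = 23/4 (S = 7 - (-5)/(-4) = 7 - (-5)*(-1)/4 = 7 - 1*5/4 = 7 - 5/4 = 23/4 ≈ 5.7500)
R(P, n) = -23/4 + P (R(P, n) = P - 1*23/4 = P - 23/4 = -23/4 + P)
F(d) = √2*√d (F(d) = √(2*d) = √2*√d)
(71 + F(R(-2, u(-1, 1))))² = (71 + √2*√(-23/4 - 2))² = (71 + √2*√(-31/4))² = (71 + √2*(I*√31/2))² = (71 + I*√62/2)²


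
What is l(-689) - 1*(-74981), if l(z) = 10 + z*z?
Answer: 549712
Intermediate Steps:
l(z) = 10 + z²
l(-689) - 1*(-74981) = (10 + (-689)²) - 1*(-74981) = (10 + 474721) + 74981 = 474731 + 74981 = 549712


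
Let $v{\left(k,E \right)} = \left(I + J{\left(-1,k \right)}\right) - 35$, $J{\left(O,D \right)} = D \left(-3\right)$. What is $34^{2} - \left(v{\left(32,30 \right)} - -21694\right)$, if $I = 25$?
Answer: $-20432$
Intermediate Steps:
$J{\left(O,D \right)} = - 3 D$
$v{\left(k,E \right)} = -10 - 3 k$ ($v{\left(k,E \right)} = \left(25 - 3 k\right) - 35 = -10 - 3 k$)
$34^{2} - \left(v{\left(32,30 \right)} - -21694\right) = 34^{2} - \left(\left(-10 - 96\right) - -21694\right) = 1156 - \left(\left(-10 - 96\right) + 21694\right) = 1156 - \left(-106 + 21694\right) = 1156 - 21588 = -20432$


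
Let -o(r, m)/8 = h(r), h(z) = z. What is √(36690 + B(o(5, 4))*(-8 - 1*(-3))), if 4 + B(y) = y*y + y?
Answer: 7*√590 ≈ 170.03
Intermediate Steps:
o(r, m) = -8*r
B(y) = -4 + y + y² (B(y) = -4 + (y*y + y) = -4 + (y² + y) = -4 + (y + y²) = -4 + y + y²)
√(36690 + B(o(5, 4))*(-8 - 1*(-3))) = √(36690 + (-4 - 8*5 + (-8*5)²)*(-8 - 1*(-3))) = √(36690 + (-4 - 40 + (-40)²)*(-8 + 3)) = √(36690 + (-4 - 40 + 1600)*(-5)) = √(36690 + 1556*(-5)) = √(36690 - 7780) = √28910 = 7*√590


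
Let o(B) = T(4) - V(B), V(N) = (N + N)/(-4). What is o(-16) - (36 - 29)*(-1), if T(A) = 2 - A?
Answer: -3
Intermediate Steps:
V(N) = -N/2 (V(N) = (2*N)*(-1/4) = -N/2)
o(B) = -2 + B/2 (o(B) = (2 - 1*4) - (-1)*B/2 = (2 - 4) + B/2 = -2 + B/2)
o(-16) - (36 - 29)*(-1) = (-2 + (1/2)*(-16)) - (36 - 29)*(-1) = (-2 - 8) - 7*(-1) = -10 - 1*(-7) = -10 + 7 = -3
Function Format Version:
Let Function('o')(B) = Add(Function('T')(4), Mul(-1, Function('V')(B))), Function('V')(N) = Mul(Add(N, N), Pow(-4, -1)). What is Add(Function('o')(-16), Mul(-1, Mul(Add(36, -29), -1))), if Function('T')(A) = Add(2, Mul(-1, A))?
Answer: -3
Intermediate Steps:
Function('V')(N) = Mul(Rational(-1, 2), N) (Function('V')(N) = Mul(Mul(2, N), Rational(-1, 4)) = Mul(Rational(-1, 2), N))
Function('o')(B) = Add(-2, Mul(Rational(1, 2), B)) (Function('o')(B) = Add(Add(2, Mul(-1, 4)), Mul(-1, Mul(Rational(-1, 2), B))) = Add(Add(2, -4), Mul(Rational(1, 2), B)) = Add(-2, Mul(Rational(1, 2), B)))
Add(Function('o')(-16), Mul(-1, Mul(Add(36, -29), -1))) = Add(Add(-2, Mul(Rational(1, 2), -16)), Mul(-1, Mul(Add(36, -29), -1))) = Add(Add(-2, -8), Mul(-1, Mul(7, -1))) = Add(-10, Mul(-1, -7)) = Add(-10, 7) = -3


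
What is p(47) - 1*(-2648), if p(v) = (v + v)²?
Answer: 11484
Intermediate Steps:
p(v) = 4*v² (p(v) = (2*v)² = 4*v²)
p(47) - 1*(-2648) = 4*47² - 1*(-2648) = 4*2209 + 2648 = 8836 + 2648 = 11484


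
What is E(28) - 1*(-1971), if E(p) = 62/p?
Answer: 27625/14 ≈ 1973.2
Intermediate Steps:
E(28) - 1*(-1971) = 62/28 - 1*(-1971) = 62*(1/28) + 1971 = 31/14 + 1971 = 27625/14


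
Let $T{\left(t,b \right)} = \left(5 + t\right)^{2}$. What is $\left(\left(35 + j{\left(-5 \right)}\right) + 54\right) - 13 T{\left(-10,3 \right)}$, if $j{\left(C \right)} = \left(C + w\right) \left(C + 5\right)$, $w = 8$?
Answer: $-236$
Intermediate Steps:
$j{\left(C \right)} = \left(5 + C\right) \left(8 + C\right)$ ($j{\left(C \right)} = \left(C + 8\right) \left(C + 5\right) = \left(8 + C\right) \left(5 + C\right) = \left(5 + C\right) \left(8 + C\right)$)
$\left(\left(35 + j{\left(-5 \right)}\right) + 54\right) - 13 T{\left(-10,3 \right)} = \left(\left(35 + \left(40 + \left(-5\right)^{2} + 13 \left(-5\right)\right)\right) + 54\right) - 13 \left(5 - 10\right)^{2} = \left(\left(35 + \left(40 + 25 - 65\right)\right) + 54\right) - 13 \left(-5\right)^{2} = \left(\left(35 + 0\right) + 54\right) - 325 = \left(35 + 54\right) - 325 = 89 - 325 = -236$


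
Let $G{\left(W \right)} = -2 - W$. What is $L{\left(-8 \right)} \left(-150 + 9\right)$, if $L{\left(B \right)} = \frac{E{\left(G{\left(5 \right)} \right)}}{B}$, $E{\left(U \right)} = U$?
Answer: $- \frac{987}{8} \approx -123.38$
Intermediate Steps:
$L{\left(B \right)} = - \frac{7}{B}$ ($L{\left(B \right)} = \frac{-2 - 5}{B} = - \frac{7}{B}$)
$L{\left(-8 \right)} \left(-150 + 9\right) = - \frac{7}{-8} \left(-150 + 9\right) = \left(-7\right) \left(- \frac{1}{8}\right) \left(-141\right) = \frac{7}{8} \left(-141\right) = - \frac{987}{8}$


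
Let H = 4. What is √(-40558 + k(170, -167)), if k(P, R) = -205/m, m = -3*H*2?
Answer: I*√5839122/12 ≈ 201.37*I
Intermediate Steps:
m = -24 (m = -3*4*2 = -12*2 = -24)
k(P, R) = 205/24 (k(P, R) = -205/(-24) = -205*(-1/24) = 205/24)
√(-40558 + k(170, -167)) = √(-40558 + 205/24) = √(-973187/24) = I*√5839122/12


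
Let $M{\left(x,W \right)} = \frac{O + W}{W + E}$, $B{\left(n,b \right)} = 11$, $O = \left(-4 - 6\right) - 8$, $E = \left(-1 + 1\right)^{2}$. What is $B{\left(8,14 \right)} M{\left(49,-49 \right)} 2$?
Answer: $\frac{1474}{49} \approx 30.082$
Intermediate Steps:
$E = 0$ ($E = 0^{2} = 0$)
$O = -18$ ($O = -10 - 8 = -18$)
$M{\left(x,W \right)} = \frac{-18 + W}{W}$ ($M{\left(x,W \right)} = \frac{-18 + W}{W + 0} = \frac{-18 + W}{W}$)
$B{\left(8,14 \right)} M{\left(49,-49 \right)} 2 = 11 \frac{-18 - 49}{-49} \cdot 2 = 11 \left(- \frac{1}{49}\right) \left(-67\right) 2 = 11 \cdot \frac{67}{49} \cdot 2 = 11 \cdot \frac{134}{49} = \frac{1474}{49}$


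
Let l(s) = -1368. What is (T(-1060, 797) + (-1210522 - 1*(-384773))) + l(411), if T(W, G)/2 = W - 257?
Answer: -829751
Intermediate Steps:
T(W, G) = -514 + 2*W (T(W, G) = 2*(W - 257) = 2*(-257 + W) = -514 + 2*W)
(T(-1060, 797) + (-1210522 - 1*(-384773))) + l(411) = ((-514 + 2*(-1060)) + (-1210522 - 1*(-384773))) - 1368 = ((-514 - 2120) + (-1210522 + 384773)) - 1368 = (-2634 - 825749) - 1368 = -828383 - 1368 = -829751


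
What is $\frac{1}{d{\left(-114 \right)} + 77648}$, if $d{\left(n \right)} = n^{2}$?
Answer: $\frac{1}{90644} \approx 1.1032 \cdot 10^{-5}$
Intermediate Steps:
$\frac{1}{d{\left(-114 \right)} + 77648} = \frac{1}{\left(-114\right)^{2} + 77648} = \frac{1}{12996 + 77648} = \frac{1}{90644}$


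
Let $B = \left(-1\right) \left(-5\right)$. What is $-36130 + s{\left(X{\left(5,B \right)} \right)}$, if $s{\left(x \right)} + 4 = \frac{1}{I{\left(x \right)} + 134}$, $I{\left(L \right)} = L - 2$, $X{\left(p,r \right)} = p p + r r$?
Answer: $- \frac{6576387}{182} \approx -36134.0$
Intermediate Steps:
$B = 5$
$X{\left(p,r \right)} = p^{2} + r^{2}$
$I{\left(L \right)} = -2 + L$
$s{\left(x \right)} = -4 + \frac{1}{132 + x}$ ($s{\left(x \right)} = -4 + \frac{1}{\left(-2 + x\right) + 134} = -4 + \frac{1}{132 + x}$)
$-36130 + s{\left(X{\left(5,B \right)} \right)} = -36130 + \frac{-527 - 4 \left(5^{2} + 5^{2}\right)}{132 + \left(5^{2} + 5^{2}\right)} = -36130 + \frac{-527 - 4 \left(25 + 25\right)}{132 + \left(25 + 25\right)} = -36130 + \frac{-527 - 200}{132 + 50} = -36130 + \frac{-527 - 200}{182} = -36130 + \frac{1}{182} \left(-727\right) = -36130 - \frac{727}{182} = - \frac{6576387}{182}$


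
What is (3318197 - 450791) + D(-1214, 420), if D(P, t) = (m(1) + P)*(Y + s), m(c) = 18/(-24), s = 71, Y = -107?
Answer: 2911137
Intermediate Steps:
m(c) = -¾ (m(c) = 18*(-1/24) = -¾)
D(P, t) = 27 - 36*P (D(P, t) = (-¾ + P)*(-107 + 71) = (-¾ + P)*(-36) = 27 - 36*P)
(3318197 - 450791) + D(-1214, 420) = (3318197 - 450791) + (27 - 36*(-1214)) = 2867406 + (27 + 43704) = 2867406 + 43731 = 2911137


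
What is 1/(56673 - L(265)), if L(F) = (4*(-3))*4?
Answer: 1/56721 ≈ 1.7630e-5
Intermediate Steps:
L(F) = -48 (L(F) = -12*4 = -48)
1/(56673 - L(265)) = 1/(56673 - 1*(-48)) = 1/(56673 + 48) = 1/56721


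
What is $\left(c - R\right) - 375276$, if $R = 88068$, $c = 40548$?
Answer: $-422796$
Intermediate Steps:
$\left(c - R\right) - 375276 = \left(40548 - 88068\right) - 375276 = -47520 - 375276 = -422796$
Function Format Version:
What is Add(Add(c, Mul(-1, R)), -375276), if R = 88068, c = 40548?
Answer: -422796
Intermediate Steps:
Add(Add(c, Mul(-1, R)), -375276) = Add(Add(40548, Mul(-1, 88068)), -375276) = Add(Add(40548, -88068), -375276) = Add(-47520, -375276) = -422796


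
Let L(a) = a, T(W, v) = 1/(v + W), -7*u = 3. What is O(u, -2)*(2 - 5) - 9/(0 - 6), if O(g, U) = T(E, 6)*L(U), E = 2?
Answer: 9/4 ≈ 2.2500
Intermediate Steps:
u = -3/7 (u = -⅐*3 = -3/7 ≈ -0.42857)
T(W, v) = 1/(W + v)
O(g, U) = U/8 (O(g, U) = U/(2 + 6) = U/8)
O(u, -2)*(2 - 5) - 9/(0 - 6) = ((⅛)*(-2))*(2 - 5) - 9/(0 - 6) = -¼*(-3) - 9/(-6) = ¾ - 9*(-⅙) = ¾ + 3/2 = 9/4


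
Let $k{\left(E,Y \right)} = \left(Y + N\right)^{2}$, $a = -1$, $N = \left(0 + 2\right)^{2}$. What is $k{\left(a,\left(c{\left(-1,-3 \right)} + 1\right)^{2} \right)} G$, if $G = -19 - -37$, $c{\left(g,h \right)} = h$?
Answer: $1152$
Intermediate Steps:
$N = 4$ ($N = 2^{2} = 4$)
$k{\left(E,Y \right)} = \left(4 + Y\right)^{2}$ ($k{\left(E,Y \right)} = \left(Y + 4\right)^{2} = \left(4 + Y\right)^{2}$)
$G = 18$ ($G = -19 + 37 = 18$)
$k{\left(a,\left(c{\left(-1,-3 \right)} + 1\right)^{2} \right)} G = \left(4 + \left(-3 + 1\right)^{2}\right)^{2} \cdot 18 = \left(4 + \left(-2\right)^{2}\right)^{2} \cdot 18 = \left(4 + 4\right)^{2} \cdot 18 = 8^{2} \cdot 18 = 64 \cdot 18 = 1152$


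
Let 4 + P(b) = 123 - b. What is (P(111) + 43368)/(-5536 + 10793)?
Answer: 43376/5257 ≈ 8.2511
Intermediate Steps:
P(b) = 119 - b (P(b) = -4 + (123 - b) = 119 - b)
(P(111) + 43368)/(-5536 + 10793) = ((119 - 1*111) + 43368)/(-5536 + 10793) = ((119 - 111) + 43368)/5257 = (8 + 43368)*(1/5257) = 43376*(1/5257) = 43376/5257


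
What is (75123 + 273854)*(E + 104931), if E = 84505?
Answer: 66108806972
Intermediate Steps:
(75123 + 273854)*(E + 104931) = (75123 + 273854)*(84505 + 104931) = 348977*189436 = 66108806972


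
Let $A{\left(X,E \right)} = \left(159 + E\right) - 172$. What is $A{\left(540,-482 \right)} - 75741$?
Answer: $-76236$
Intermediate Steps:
$A{\left(X,E \right)} = -13 + E$
$A{\left(540,-482 \right)} - 75741 = \left(-13 - 482\right) - 75741 = -495 - 75741 = -76236$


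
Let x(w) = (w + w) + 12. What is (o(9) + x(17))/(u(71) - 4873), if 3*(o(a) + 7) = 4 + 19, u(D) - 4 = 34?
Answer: -28/2901 ≈ -0.0096518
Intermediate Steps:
u(D) = 38 (u(D) = 4 + 34 = 38)
o(a) = 2/3 (o(a) = -7 + (4 + 19)/3 = -7 + (1/3)*23 = -7 + 23/3 = 2/3)
x(w) = 12 + 2*w (x(w) = 2*w + 12 = 12 + 2*w)
(o(9) + x(17))/(u(71) - 4873) = (2/3 + (12 + 2*17))/(38 - 4873) = (2/3 + (12 + 34))/(-4835) = (2/3 + 46)*(-1/4835) = (140/3)*(-1/4835) = -28/2901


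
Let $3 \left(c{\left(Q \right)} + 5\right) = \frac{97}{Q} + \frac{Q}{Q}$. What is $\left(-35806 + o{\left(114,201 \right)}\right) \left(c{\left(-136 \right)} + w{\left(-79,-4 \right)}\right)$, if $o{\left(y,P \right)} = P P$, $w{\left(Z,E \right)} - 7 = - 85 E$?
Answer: $\frac{213782375}{136} \approx 1.5719 \cdot 10^{6}$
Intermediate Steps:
$w{\left(Z,E \right)} = 7 - 85 E$
$o{\left(y,P \right)} = P^{2}$
$c{\left(Q \right)} = - \frac{14}{3} + \frac{97}{3 Q}$ ($c{\left(Q \right)} = -5 + \frac{\frac{97}{Q} + \frac{Q}{Q}}{3} = -5 + \frac{\frac{97}{Q} + 1}{3} = -5 + \frac{1 + \frac{97}{Q}}{3} = -5 + \left(\frac{1}{3} + \frac{97}{3 Q}\right) = - \frac{14}{3} + \frac{97}{3 Q}$)
$\left(-35806 + o{\left(114,201 \right)}\right) \left(c{\left(-136 \right)} + w{\left(-79,-4 \right)}\right) = \left(-35806 + 201^{2}\right) \left(\frac{97 - -1904}{3 \left(-136\right)} + \left(7 - -340\right)\right) = \left(-35806 + 40401\right) \left(\frac{1}{3} \left(- \frac{1}{136}\right) \left(97 + 1904\right) + \left(7 + 340\right)\right) = 4595 \left(\frac{1}{3} \left(- \frac{1}{136}\right) 2001 + 347\right) = 4595 \left(- \frac{667}{136} + 347\right) = 4595 \cdot \frac{46525}{136} = \frac{213782375}{136}$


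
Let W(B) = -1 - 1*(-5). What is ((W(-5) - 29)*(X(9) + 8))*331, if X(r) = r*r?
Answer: -736475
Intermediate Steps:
W(B) = 4 (W(B) = -1 + 5 = 4)
X(r) = r²
((W(-5) - 29)*(X(9) + 8))*331 = ((4 - 29)*(9² + 8))*331 = -25*(81 + 8)*331 = -25*89*331 = -2225*331 = -736475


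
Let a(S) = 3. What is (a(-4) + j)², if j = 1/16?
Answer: 2401/256 ≈ 9.3789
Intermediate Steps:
j = 1/16 ≈ 0.062500
(a(-4) + j)² = (3 + 1/16)² = (49/16)² = 2401/256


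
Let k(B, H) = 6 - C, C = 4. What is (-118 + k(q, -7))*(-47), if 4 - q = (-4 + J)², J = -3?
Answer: 5452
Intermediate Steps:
q = -45 (q = 4 - (-4 - 3)² = 4 - 1*(-7)² = 4 - 1*49 = 4 - 49 = -45)
k(B, H) = 2 (k(B, H) = 6 - 1*4 = 6 - 4 = 2)
(-118 + k(q, -7))*(-47) = (-118 + 2)*(-47) = -116*(-47) = 5452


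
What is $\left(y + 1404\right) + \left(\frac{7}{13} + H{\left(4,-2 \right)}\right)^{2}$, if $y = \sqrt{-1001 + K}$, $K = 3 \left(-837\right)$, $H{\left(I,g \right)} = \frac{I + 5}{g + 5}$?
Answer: $\frac{239392}{169} + 2 i \sqrt{878} \approx 1416.5 + 59.262 i$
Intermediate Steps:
$H{\left(I,g \right)} = \frac{5 + I}{5 + g}$
$K = -2511$
$y = 2 i \sqrt{878}$ ($y = \sqrt{-1001 - 2511} = \sqrt{-3512} = 2 i \sqrt{878} \approx 59.262 i$)
$\left(y + 1404\right) + \left(\frac{7}{13} + H{\left(4,-2 \right)}\right)^{2} = \left(2 i \sqrt{878} + 1404\right) + \left(\frac{7}{13} + \frac{5 + 4}{5 - 2}\right)^{2} = \left(1404 + 2 i \sqrt{878}\right) + \left(7 \cdot \frac{1}{13} + \frac{1}{3} \cdot 9\right)^{2} = \left(1404 + 2 i \sqrt{878}\right) + \left(\frac{7}{13} + \frac{1}{3} \cdot 9\right)^{2} = \left(1404 + 2 i \sqrt{878}\right) + \left(\frac{7}{13} + 3\right)^{2} = \left(1404 + 2 i \sqrt{878}\right) + \left(\frac{46}{13}\right)^{2} = \left(1404 + 2 i \sqrt{878}\right) + \frac{2116}{169} = \frac{239392}{169} + 2 i \sqrt{878}$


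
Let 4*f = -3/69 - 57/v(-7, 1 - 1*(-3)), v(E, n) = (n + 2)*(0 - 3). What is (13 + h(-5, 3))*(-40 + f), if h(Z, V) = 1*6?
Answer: -411331/552 ≈ -745.17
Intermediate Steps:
h(Z, V) = 6
v(E, n) = -6 - 3*n (v(E, n) = (2 + n)*(-3) = -6 - 3*n)
f = 431/552 (f = (-3/69 - 57/(-6 - 3*(1 - 1*(-3))))/4 = (-3*1/69 - 57/(-6 - 3*(1 + 3)))/4 = (-1/23 - 57/(-6 - 3*4))/4 = (-1/23 - 57/(-6 - 12))/4 = (-1/23 - 57/(-18))/4 = (-1/23 - 57*(-1/18))/4 = (-1/23 + 19/6)/4 = (¼)*(431/138) = 431/552 ≈ 0.78080)
(13 + h(-5, 3))*(-40 + f) = (13 + 6)*(-40 + 431/552) = 19*(-21649/552) = -411331/552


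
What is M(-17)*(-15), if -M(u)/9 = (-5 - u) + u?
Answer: -675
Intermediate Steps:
M(u) = 45 (M(u) = -9*((-5 - u) + u) = -9*(-5) = 45)
M(-17)*(-15) = 45*(-15) = -675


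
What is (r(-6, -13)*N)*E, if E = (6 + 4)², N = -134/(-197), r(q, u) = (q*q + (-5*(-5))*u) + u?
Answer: -4046800/197 ≈ -20542.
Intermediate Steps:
r(q, u) = q² + 26*u (r(q, u) = (q² + 25*u) + u = q² + 26*u)
N = 134/197 (N = -134*(-1/197) = 134/197 ≈ 0.68020)
E = 100 (E = 10² = 100)
(r(-6, -13)*N)*E = (((-6)² + 26*(-13))*(134/197))*100 = ((36 - 338)*(134/197))*100 = -302*134/197*100 = -40468/197*100 = -4046800/197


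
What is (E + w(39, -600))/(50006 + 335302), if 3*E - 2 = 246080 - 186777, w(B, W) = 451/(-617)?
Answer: 9147458/178301277 ≈ 0.051303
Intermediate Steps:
w(B, W) = -451/617 (w(B, W) = 451*(-1/617) = -451/617)
E = 59305/3 (E = 2/3 + (246080 - 186777)/3 = 2/3 + (1/3)*59303 = 2/3 + 59303/3 = 59305/3 ≈ 19768.)
(E + w(39, -600))/(50006 + 335302) = (59305/3 - 451/617)/(50006 + 335302) = (36589832/1851)/385308 = (36589832/1851)*(1/385308) = 9147458/178301277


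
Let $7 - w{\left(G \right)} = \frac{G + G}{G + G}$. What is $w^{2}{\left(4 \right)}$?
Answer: $36$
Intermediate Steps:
$w{\left(G \right)} = 6$ ($w{\left(G \right)} = 7 - \frac{G + G}{G + G} = 7 - \frac{2 G}{2 G} = 7 - 2 G \frac{1}{2 G} = 7 - 1 = 6$)
$w^{2}{\left(4 \right)} = 6^{2} = 36$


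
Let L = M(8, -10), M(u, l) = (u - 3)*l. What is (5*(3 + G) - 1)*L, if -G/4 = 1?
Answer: 300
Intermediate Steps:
M(u, l) = l*(-3 + u) (M(u, l) = (-3 + u)*l = l*(-3 + u))
L = -50 (L = -10*(-3 + 8) = -10*5 = -50)
G = -4 (G = -4*1 = -4)
(5*(3 + G) - 1)*L = (5*(3 - 4) - 1)*(-50) = (5*(-1) - 1)*(-50) = (-5 - 1)*(-50) = -6*(-50) = 300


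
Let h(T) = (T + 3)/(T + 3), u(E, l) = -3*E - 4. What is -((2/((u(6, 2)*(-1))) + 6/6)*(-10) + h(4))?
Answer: 109/11 ≈ 9.9091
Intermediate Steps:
u(E, l) = -4 - 3*E
h(T) = 1 (h(T) = (3 + T)/(3 + T) = 1)
-((2/((u(6, 2)*(-1))) + 6/6)*(-10) + h(4)) = -((2/(((-4 - 3*6)*(-1))) + 6/6)*(-10) + 1) = -((2/(((-4 - 18)*(-1))) + 6*(⅙))*(-10) + 1) = -((2/((-22*(-1))) + 1)*(-10) + 1) = -((2/22 + 1)*(-10) + 1) = -((2*(1/22) + 1)*(-10) + 1) = -((1/11 + 1)*(-10) + 1) = -((12/11)*(-10) + 1) = -(-120/11 + 1) = -1*(-109/11) = 109/11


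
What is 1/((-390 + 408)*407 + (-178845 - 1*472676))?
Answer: -1/644195 ≈ -1.5523e-6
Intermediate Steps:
1/((-390 + 408)*407 + (-178845 - 1*472676)) = 1/(18*407 + (-178845 - 472676)) = 1/(7326 - 651521) = 1/(-644195) = -1/644195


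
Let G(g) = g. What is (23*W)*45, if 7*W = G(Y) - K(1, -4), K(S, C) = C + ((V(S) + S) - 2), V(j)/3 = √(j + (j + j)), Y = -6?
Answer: -1035/7 - 3105*√3/7 ≈ -916.15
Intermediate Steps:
V(j) = 3*√3*√j (V(j) = 3*√(j + (j + j)) = 3*√(j + 2*j) = 3*√(3*j) = 3*(√3*√j) = 3*√3*√j)
K(S, C) = -2 + C + S + 3*√3*√S (K(S, C) = C + ((3*√3*√S + S) - 2) = C + ((S + 3*√3*√S) - 2) = C + (-2 + S + 3*√3*√S) = -2 + C + S + 3*√3*√S)
W = -⅐ - 3*√3/7 (W = (-6 - (-2 - 4 + 1 + 3*√3*√1))/7 = (-6 - (-2 - 4 + 1 + 3*√3*1))/7 = (-6 - (-2 - 4 + 1 + 3*√3))/7 = (-6 - (-5 + 3*√3))/7 = (-6 + (5 - 3*√3))/7 = (-1 - 3*√3)/7 = -⅐ - 3*√3/7 ≈ -0.88516)
(23*W)*45 = (23*(-⅐ - 3*√3/7))*45 = (-23/7 - 69*√3/7)*45 = -1035/7 - 3105*√3/7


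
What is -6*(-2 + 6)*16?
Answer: -384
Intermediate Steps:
-6*(-2 + 6)*16 = -24*16 = -384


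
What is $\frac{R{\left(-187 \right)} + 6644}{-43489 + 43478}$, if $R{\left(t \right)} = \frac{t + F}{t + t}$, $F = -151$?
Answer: $- \frac{1242597}{2057} \approx -604.08$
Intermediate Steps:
$R{\left(t \right)} = \frac{-151 + t}{2 t}$ ($R{\left(t \right)} = \frac{t - 151}{t + t} = \frac{-151 + t}{2 t}$)
$\frac{R{\left(-187 \right)} + 6644}{-43489 + 43478} = \frac{\frac{-151 - 187}{2 \left(-187\right)} + 6644}{-43489 + 43478} = \frac{\frac{1}{2} \left(- \frac{1}{187}\right) \left(-338\right) + 6644}{-11} = \left(\frac{169}{187} + 6644\right) \left(- \frac{1}{11}\right) = \frac{1242597}{187} \left(- \frac{1}{11}\right) = - \frac{1242597}{2057}$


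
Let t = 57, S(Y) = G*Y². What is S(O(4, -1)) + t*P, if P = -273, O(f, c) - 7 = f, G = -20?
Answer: -17981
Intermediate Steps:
O(f, c) = 7 + f
S(Y) = -20*Y²
S(O(4, -1)) + t*P = -20*(7 + 4)² + 57*(-273) = -20*11² - 15561 = -20*121 - 15561 = -2420 - 15561 = -17981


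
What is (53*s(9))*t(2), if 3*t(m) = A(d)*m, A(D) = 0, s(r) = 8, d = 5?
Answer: 0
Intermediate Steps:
t(m) = 0 (t(m) = (0*m)/3 = (1/3)*0 = 0)
(53*s(9))*t(2) = (53*8)*0 = 424*0 = 0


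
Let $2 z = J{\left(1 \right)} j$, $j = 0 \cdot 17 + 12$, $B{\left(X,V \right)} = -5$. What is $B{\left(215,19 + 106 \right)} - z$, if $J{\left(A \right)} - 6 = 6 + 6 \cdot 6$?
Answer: $-293$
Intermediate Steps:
$J{\left(A \right)} = 48$ ($J{\left(A \right)} = 6 + \left(6 + 6 \cdot 6\right) = 6 + \left(6 + 36\right) = 6 + 42 = 48$)
$j = 12$ ($j = 0 + 12 = 12$)
$z = 288$ ($z = \frac{48 \cdot 12}{2} = \frac{1}{2} \cdot 576 = 288$)
$B{\left(215,19 + 106 \right)} - z = -5 - 288 = -293$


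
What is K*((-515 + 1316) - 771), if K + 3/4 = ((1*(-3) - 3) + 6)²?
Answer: -45/2 ≈ -22.500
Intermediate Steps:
K = -¾ (K = -¾ + ((1*(-3) - 3) + 6)² = -¾ + ((-3 - 3) + 6)² = -¾ + (-6 + 6)² = -¾ + 0² = -¾ + 0 = -¾ ≈ -0.75000)
K*((-515 + 1316) - 771) = -3*((-515 + 1316) - 771)/4 = -3*(801 - 771)/4 = -¾*30 = -45/2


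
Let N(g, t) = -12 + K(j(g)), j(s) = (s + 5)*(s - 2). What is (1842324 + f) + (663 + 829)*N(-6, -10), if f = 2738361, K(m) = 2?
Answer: 4565765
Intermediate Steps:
j(s) = (-2 + s)*(5 + s) (j(s) = (5 + s)*(-2 + s) = (-2 + s)*(5 + s))
N(g, t) = -10 (N(g, t) = -12 + 2 = -10)
(1842324 + f) + (663 + 829)*N(-6, -10) = (1842324 + 2738361) + (663 + 829)*(-10) = 4580685 + 1492*(-10) = 4580685 - 14920 = 4565765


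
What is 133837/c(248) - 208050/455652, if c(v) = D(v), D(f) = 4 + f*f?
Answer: 4015529777/2335520268 ≈ 1.7193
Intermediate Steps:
D(f) = 4 + f**2
c(v) = 4 + v**2
133837/c(248) - 208050/455652 = 133837/(4 + 248**2) - 208050/455652 = 133837/(4 + 61504) - 208050*1/455652 = 133837/61508 - 34675/75942 = 4015529777/2335520268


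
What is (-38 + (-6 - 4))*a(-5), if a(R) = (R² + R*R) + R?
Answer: -2160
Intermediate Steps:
a(R) = R + 2*R² (a(R) = (R² + R²) + R = 2*R² + R = R + 2*R²)
(-38 + (-6 - 4))*a(-5) = (-38 + (-6 - 4))*(-5*(1 + 2*(-5))) = (-38 - 10)*(-5*(1 - 10)) = -(-240)*(-9) = -48*45 = -2160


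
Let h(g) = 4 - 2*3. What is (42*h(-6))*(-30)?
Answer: 2520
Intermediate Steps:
h(g) = -2 (h(g) = 4 - 6 = -2)
(42*h(-6))*(-30) = (42*(-2))*(-30) = -84*(-30) = 2520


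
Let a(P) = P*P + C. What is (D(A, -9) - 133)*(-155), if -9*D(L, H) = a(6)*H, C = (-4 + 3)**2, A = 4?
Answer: 14880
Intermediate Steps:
C = 1 (C = (-1)**2 = 1)
a(P) = 1 + P**2 (a(P) = P*P + 1 = P**2 + 1 = 1 + P**2)
D(L, H) = -37*H/9 (D(L, H) = -(1 + 6**2)*H/9 = -(1 + 36)*H/9 = -37*H/9)
(D(A, -9) - 133)*(-155) = (-37/9*(-9) - 133)*(-155) = (37 - 133)*(-155) = -96*(-155) = 14880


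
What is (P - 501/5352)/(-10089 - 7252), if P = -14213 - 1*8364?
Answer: 40277535/30936344 ≈ 1.3019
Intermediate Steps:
P = -22577 (P = -14213 - 8364 = -22577)
(P - 501/5352)/(-10089 - 7252) = (-22577 - 501/5352)/(-10089 - 7252) = (-22577 - 501*1/5352)/(-17341) = (-22577 - 167/1784)*(-1/17341) = -40277535/1784*(-1/17341) = 40277535/30936344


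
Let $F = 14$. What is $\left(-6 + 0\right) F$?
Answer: $-84$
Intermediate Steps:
$\left(-6 + 0\right) F = \left(-6 + 0\right) 14 = \left(-6\right) 14 = -84$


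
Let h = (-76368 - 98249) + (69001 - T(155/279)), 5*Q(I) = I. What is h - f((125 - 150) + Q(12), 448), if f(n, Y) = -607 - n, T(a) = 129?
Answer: -525803/5 ≈ -1.0516e+5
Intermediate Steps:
Q(I) = I/5
h = -105745 (h = (-76368 - 98249) + (69001 - 1*129) = -174617 + (69001 - 129) = -174617 + 68872 = -105745)
h - f((125 - 150) + Q(12), 448) = -105745 - (-607 - ((125 - 150) + (⅕)*12)) = -105745 - (-607 - (-25 + 12/5)) = -105745 - (-607 - 1*(-113/5)) = -105745 - (-607 + 113/5) = -105745 - 1*(-2922/5) = -105745 + 2922/5 = -525803/5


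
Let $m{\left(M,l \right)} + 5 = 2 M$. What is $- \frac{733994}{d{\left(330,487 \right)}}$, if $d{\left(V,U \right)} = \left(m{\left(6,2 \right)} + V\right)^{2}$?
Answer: $- \frac{733994}{113569} \approx -6.463$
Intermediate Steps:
$m{\left(M,l \right)} = -5 + 2 M$
$d{\left(V,U \right)} = \left(7 + V\right)^{2}$ ($d{\left(V,U \right)} = \left(\left(-5 + 2 \cdot 6\right) + V\right)^{2} = \left(\left(-5 + 12\right) + V\right)^{2} = \left(7 + V\right)^{2}$)
$- \frac{733994}{d{\left(330,487 \right)}} = - \frac{733994}{\left(7 + 330\right)^{2}} = - \frac{733994}{337^{2}} = - \frac{733994}{113569}$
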